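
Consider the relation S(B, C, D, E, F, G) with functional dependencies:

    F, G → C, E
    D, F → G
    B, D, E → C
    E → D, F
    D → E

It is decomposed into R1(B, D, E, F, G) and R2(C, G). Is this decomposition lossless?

No

Common attributes: R1 ∩ R2 = {G}.
No dependency enlarges {G}, so (G)⁺ = {G}.
The closure contains neither all of R1 = {B, D, E, F, G} nor all of R2 = {C, G}, so the common attributes are not a superkey of either fragment. The join is lossy.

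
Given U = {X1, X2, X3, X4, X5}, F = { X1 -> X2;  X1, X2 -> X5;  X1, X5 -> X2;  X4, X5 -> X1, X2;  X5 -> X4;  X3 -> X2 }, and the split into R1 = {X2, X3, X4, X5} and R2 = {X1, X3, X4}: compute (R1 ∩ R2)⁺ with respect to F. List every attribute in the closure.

R1 ∩ R2 = {X3, X4}.
X3 → X2 applies, adding X2
Closure: {X2, X3, X4}.

X2, X3, X4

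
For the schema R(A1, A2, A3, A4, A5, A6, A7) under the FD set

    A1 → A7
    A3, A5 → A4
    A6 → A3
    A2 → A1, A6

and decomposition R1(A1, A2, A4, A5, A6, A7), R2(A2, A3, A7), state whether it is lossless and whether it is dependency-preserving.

lossless but not dependency-preserving

Lossless test: (A2, A7)⁺ = {A1, A2, A3, A6, A7}, which contains all of one fragment — lossless.
Dependency preservation: the restricted closure of {A3, A5} across the fragments never reaches {A4}, so A3, A5 → A4 cannot be enforced without a join — not preserved.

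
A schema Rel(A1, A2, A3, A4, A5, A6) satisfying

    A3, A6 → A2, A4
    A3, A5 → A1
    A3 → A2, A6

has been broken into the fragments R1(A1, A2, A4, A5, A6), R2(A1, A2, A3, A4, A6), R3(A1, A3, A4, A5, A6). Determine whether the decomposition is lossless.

Yes

Chase test. Columns are A1, A2, A3, A4, A5, A6; row i has aⱼ where attribute j ∈ Ri, else bᵢⱼ.
Initial tableau (one row per fragment):
  row 1: a1 a2 b13 a4 a5 a6
  row 2: a1 a2 a3 a4 b25 a6
  row 3: a1 b32 a3 a4 a5 a6
Rows 2 and 3 agree on A3, A6; apply A3, A6→A2, A4 and equate their A2, A4 entries.
Row 3 is now all distinguished symbols — the join is lossless.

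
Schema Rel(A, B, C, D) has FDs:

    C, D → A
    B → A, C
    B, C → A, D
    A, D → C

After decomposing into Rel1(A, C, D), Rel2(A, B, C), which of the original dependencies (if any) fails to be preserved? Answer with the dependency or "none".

B, C → A, D

Check B, C → A, D: no single fragment contains all of {A, B, C, D}, and the restricted closure of {B, C} across the fragments never reaches {A, D}.
C, D → A is preserved.
B → A, C is preserved.
A, D → C is preserved.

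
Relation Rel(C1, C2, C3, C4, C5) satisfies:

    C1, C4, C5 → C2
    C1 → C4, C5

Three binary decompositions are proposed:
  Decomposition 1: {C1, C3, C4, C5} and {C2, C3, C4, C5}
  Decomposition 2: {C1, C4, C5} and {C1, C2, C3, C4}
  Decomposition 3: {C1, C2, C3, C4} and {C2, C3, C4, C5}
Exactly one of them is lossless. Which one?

Decomposition 1: common = {C3, C4, C5}, closure = {C3, C4, C5} → lossy.
Decomposition 2: common = {C1, C4}, closure = {C1, C2, C4, C5} → lossless.
Decomposition 3: common = {C2, C3, C4}, closure = {C2, C3, C4} → lossy.

Decomposition 2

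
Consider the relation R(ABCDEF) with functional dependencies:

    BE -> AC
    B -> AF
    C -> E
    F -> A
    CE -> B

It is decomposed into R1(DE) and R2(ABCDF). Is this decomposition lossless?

Common attributes: R1 ∩ R2 = {D}.
No dependency enlarges {D}, so (D)⁺ = {D}.
The closure contains neither all of R1 = {DE} nor all of R2 = {ABCDF}, so the common attributes are not a superkey of either fragment. The join is lossy.

No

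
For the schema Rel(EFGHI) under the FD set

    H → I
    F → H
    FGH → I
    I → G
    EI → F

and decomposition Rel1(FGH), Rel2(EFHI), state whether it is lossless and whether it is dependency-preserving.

Lossless test: (FH)⁺ = {FGHI}, which contains all of one fragment — lossless.
Dependency preservation: the restricted closure of {I} across the fragments never reaches {G}, so I → G cannot be enforced without a join — not preserved.

lossless but not dependency-preserving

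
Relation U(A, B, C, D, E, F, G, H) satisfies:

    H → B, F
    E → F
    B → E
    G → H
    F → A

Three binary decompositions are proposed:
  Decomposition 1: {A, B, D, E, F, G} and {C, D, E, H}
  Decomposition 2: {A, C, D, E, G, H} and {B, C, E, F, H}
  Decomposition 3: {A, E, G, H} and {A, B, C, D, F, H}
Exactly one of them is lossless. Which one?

Decomposition 2

Decomposition 1: common = {D, E}, closure = {A, D, E, F} → lossy.
Decomposition 2: common = {C, E, H}, closure = {A, B, C, E, F, H} → lossless.
Decomposition 3: common = {A, H}, closure = {A, B, E, F, H} → lossy.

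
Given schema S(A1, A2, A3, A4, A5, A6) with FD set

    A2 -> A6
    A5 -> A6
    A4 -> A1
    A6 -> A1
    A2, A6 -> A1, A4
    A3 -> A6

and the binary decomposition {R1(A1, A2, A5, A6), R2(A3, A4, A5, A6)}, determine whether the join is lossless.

No

Common attributes: R1 ∩ R2 = {A5, A6}.
Closure of {A5, A6}: A6 → A1 applies, adding A1. So (A5, A6)⁺ = {A1, A5, A6}.
The closure contains neither all of R1 = {A1, A2, A5, A6} nor all of R2 = {A3, A4, A5, A6}, so the common attributes are not a superkey of either fragment. The join is lossy.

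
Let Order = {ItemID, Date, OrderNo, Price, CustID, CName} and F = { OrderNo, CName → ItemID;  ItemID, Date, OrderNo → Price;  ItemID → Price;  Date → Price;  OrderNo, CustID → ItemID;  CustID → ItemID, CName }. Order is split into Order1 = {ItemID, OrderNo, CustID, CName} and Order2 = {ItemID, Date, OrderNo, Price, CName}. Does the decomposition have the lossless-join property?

Common attributes: Order1 ∩ Order2 = {ItemID, OrderNo, CName}.
Closure of {ItemID, OrderNo, CName}: ItemID → Price applies, adding Price. So (ItemID, OrderNo, CName)⁺ = {ItemID, OrderNo, Price, CName}.
The closure contains neither all of Order1 = {ItemID, OrderNo, CustID, CName} nor all of Order2 = {ItemID, Date, OrderNo, Price, CName}, so the common attributes are not a superkey of either fragment. The join is lossy.

No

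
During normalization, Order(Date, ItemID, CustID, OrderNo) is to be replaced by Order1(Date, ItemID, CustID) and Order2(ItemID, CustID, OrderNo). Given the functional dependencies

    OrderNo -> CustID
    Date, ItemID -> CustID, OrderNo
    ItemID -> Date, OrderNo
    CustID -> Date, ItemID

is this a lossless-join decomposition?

Common attributes: Order1 ∩ Order2 = {ItemID, CustID}.
Closure of {ItemID, CustID}: ItemID → Date, OrderNo applies, adding Date, OrderNo. So (ItemID, CustID)⁺ = {Date, ItemID, CustID, OrderNo}.
This closure contains every attribute of Order1, so Order1 ∩ Order2 → Order1. The join is lossless.

Yes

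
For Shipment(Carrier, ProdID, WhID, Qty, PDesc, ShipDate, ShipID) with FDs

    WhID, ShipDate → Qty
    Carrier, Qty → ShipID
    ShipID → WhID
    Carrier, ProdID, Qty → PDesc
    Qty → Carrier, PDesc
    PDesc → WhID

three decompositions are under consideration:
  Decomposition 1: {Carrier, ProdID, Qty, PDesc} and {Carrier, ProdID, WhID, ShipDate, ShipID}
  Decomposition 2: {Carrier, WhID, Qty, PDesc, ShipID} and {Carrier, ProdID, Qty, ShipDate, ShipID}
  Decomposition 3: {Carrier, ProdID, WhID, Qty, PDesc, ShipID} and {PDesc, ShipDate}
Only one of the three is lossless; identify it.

Decomposition 2

Decomposition 1: common = {Carrier, ProdID}, closure = {Carrier, ProdID} → lossy.
Decomposition 2: common = {Carrier, Qty, ShipID}, closure = {Carrier, WhID, Qty, PDesc, ShipID} → lossless.
Decomposition 3: common = {PDesc}, closure = {WhID, PDesc} → lossy.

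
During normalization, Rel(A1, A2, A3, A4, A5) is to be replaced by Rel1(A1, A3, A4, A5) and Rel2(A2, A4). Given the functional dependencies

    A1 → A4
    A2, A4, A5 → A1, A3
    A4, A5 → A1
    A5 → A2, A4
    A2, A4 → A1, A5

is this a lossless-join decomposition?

No

Common attributes: Rel1 ∩ Rel2 = {A4}.
No dependency enlarges {A4}, so (A4)⁺ = {A4}.
The closure contains neither all of Rel1 = {A1, A3, A4, A5} nor all of Rel2 = {A2, A4}, so the common attributes are not a superkey of either fragment. The join is lossy.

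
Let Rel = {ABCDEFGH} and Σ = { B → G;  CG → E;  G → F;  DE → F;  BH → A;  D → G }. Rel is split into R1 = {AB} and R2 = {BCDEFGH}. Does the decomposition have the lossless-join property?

Common attributes: R1 ∩ R2 = {B}.
Closure of {B}: B → G applies, adding G; G → F applies, adding F. So (B)⁺ = {BFG}.
The closure contains neither all of R1 = {AB} nor all of R2 = {BCDEFGH}, so the common attributes are not a superkey of either fragment. The join is lossy.

No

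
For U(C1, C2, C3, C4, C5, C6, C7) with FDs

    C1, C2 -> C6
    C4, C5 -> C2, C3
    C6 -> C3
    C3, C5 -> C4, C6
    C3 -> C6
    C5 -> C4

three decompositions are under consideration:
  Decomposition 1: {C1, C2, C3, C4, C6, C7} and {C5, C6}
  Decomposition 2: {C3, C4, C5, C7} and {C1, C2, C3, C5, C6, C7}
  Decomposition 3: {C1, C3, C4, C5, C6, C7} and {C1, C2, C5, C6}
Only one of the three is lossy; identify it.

Decomposition 1

Decomposition 1: common = {C6}, closure = {C3, C6} → lossy.
Decomposition 2: common = {C3, C5, C7}, closure = {C2, C3, C4, C5, C6, C7} → lossless.
Decomposition 3: common = {C1, C5, C6}, closure = {C1, C2, C3, C4, C5, C6} → lossless.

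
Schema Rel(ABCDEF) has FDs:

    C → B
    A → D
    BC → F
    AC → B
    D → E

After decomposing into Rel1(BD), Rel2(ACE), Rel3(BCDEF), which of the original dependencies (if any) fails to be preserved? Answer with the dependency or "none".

Check A → D: no single fragment contains all of {AD}, and the restricted closure of {A} across the fragments never reaches {D}.
C → B is preserved.
BC → F is preserved.
AC → B is preserved.
D → E is preserved.

A → D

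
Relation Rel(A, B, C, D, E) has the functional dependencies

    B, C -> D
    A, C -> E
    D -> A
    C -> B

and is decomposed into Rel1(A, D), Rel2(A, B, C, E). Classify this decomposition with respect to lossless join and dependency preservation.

Lossless test: (A)⁺ = {A}, which is a superkey of neither fragment — lossy.
Dependency preservation: the restricted closure of {B, C} across the fragments never reaches {D}, so B, C → D cannot be enforced without a join — not preserved.

lossy and not dependency-preserving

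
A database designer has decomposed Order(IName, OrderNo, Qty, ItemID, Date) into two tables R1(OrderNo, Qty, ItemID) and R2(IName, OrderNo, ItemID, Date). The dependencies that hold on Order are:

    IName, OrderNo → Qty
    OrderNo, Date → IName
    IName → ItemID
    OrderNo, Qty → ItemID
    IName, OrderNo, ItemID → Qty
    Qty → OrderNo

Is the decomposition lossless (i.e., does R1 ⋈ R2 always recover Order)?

No

Common attributes: R1 ∩ R2 = {OrderNo, ItemID}.
No dependency enlarges {OrderNo, ItemID}, so (OrderNo, ItemID)⁺ = {OrderNo, ItemID}.
The closure contains neither all of R1 = {OrderNo, Qty, ItemID} nor all of R2 = {IName, OrderNo, ItemID, Date}, so the common attributes are not a superkey of either fragment. The join is lossy.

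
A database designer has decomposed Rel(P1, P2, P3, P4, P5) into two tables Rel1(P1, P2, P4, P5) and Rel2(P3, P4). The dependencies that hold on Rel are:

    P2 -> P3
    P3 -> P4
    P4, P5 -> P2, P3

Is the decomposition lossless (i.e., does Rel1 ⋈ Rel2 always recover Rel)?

Common attributes: Rel1 ∩ Rel2 = {P4}.
No dependency enlarges {P4}, so (P4)⁺ = {P4}.
The closure contains neither all of Rel1 = {P1, P2, P4, P5} nor all of Rel2 = {P3, P4}, so the common attributes are not a superkey of either fragment. The join is lossy.

No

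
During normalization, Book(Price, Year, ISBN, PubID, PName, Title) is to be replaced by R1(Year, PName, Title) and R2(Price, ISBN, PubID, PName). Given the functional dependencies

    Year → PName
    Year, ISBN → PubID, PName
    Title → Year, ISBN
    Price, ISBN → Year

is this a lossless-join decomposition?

No

Common attributes: R1 ∩ R2 = {PName}.
No dependency enlarges {PName}, so (PName)⁺ = {PName}.
The closure contains neither all of R1 = {Year, PName, Title} nor all of R2 = {Price, ISBN, PubID, PName}, so the common attributes are not a superkey of either fragment. The join is lossy.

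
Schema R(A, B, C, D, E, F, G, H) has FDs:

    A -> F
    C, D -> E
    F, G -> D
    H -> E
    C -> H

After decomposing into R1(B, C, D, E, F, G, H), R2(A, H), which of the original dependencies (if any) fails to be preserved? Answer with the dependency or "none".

Check A → F: no single fragment contains all of {A, F}, and the restricted closure of {A} across the fragments never reaches {F}.
C, D → E is preserved.
F, G → D is preserved.
H → E is preserved.
C → H is preserved.

A -> F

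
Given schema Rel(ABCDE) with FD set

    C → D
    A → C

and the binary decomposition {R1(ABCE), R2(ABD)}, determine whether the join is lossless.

Common attributes: R1 ∩ R2 = {AB}.
Closure of {AB}: A → C applies, adding C; C → D applies, adding D. So (AB)⁺ = {ABCD}.
This closure contains every attribute of R2, so R1 ∩ R2 → R2. The join is lossless.

Yes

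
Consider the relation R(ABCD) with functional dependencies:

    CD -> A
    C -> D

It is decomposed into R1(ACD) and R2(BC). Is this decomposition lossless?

Common attributes: R1 ∩ R2 = {C}.
Closure of {C}: C → D applies, adding D; CD → A applies, adding A. So (C)⁺ = {ACD}.
This closure contains every attribute of R1, so R1 ∩ R2 → R1. The join is lossless.

Yes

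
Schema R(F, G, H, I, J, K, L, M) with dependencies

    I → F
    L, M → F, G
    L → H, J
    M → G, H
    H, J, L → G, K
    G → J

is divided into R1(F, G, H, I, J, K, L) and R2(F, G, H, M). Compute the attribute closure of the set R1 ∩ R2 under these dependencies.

R1 ∩ R2 = {F, G, H}.
G → J applies, adding J
Closure: {F, G, H, J}.

F, G, H, J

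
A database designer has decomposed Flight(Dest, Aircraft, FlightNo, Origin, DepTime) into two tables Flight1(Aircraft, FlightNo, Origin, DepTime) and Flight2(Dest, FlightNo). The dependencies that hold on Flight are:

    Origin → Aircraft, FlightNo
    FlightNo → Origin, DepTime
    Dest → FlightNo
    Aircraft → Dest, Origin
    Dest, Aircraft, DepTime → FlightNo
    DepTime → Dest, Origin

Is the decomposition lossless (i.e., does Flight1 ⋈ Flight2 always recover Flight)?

Common attributes: Flight1 ∩ Flight2 = {FlightNo}.
Closure of {FlightNo}: FlightNo → Origin, DepTime applies, adding Origin, DepTime; DepTime → Dest, Origin applies, adding Dest; Origin → Aircraft, FlightNo applies, adding Aircraft. So (FlightNo)⁺ = {Dest, Aircraft, FlightNo, Origin, DepTime}.
This closure contains every attribute of Flight1, so Flight1 ∩ Flight2 → Flight1. The join is lossless.

Yes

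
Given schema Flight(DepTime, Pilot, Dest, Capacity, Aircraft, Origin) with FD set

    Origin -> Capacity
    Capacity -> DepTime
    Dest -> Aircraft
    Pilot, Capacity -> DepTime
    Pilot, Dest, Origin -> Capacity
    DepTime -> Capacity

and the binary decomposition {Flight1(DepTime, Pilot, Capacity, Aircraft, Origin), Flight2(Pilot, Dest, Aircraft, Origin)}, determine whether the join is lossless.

Common attributes: Flight1 ∩ Flight2 = {Pilot, Aircraft, Origin}.
Closure of {Pilot, Aircraft, Origin}: Origin → Capacity applies, adding Capacity; Capacity → DepTime applies, adding DepTime. So (Pilot, Aircraft, Origin)⁺ = {DepTime, Pilot, Capacity, Aircraft, Origin}.
This closure contains every attribute of Flight1, so Flight1 ∩ Flight2 → Flight1. The join is lossless.

Yes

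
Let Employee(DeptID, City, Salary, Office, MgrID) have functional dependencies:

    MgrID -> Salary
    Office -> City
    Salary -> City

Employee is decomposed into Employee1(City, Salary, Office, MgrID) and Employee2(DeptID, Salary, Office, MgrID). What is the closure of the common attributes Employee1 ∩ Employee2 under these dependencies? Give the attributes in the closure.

Employee1 ∩ Employee2 = {Salary, Office, MgrID}.
Office → City applies, adding City
Closure: {City, Salary, Office, MgrID}.

City, Salary, Office, MgrID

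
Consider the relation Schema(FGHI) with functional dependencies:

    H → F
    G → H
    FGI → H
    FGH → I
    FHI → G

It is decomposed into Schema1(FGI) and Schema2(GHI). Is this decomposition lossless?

Yes

Common attributes: Schema1 ∩ Schema2 = {GI}.
Closure of {GI}: G → H applies, adding H; H → F applies, adding F. So (GI)⁺ = {FGHI}.
This closure contains every attribute of Schema1, so Schema1 ∩ Schema2 → Schema1. The join is lossless.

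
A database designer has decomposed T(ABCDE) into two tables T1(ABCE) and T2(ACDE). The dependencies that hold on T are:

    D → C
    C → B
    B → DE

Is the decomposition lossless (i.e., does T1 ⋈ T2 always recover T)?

Common attributes: T1 ∩ T2 = {ACE}.
Closure of {ACE}: C → B applies, adding B; B → DE applies, adding D. So (ACE)⁺ = {ABCDE}.
This closure contains every attribute of T1, so T1 ∩ T2 → T1. The join is lossless.

Yes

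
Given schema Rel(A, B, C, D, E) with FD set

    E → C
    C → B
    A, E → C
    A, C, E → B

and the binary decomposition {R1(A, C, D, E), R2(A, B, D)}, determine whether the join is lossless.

No

Common attributes: R1 ∩ R2 = {A, D}.
No dependency enlarges {A, D}, so (A, D)⁺ = {A, D}.
The closure contains neither all of R1 = {A, C, D, E} nor all of R2 = {A, B, D}, so the common attributes are not a superkey of either fragment. The join is lossy.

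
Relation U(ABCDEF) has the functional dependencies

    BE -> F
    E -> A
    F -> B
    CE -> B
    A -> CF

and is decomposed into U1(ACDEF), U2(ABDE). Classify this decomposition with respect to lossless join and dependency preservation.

Lossless test: (ADE)⁺ = {ABCDEF}, which contains all of one fragment — lossless.
Dependency preservation: the restricted closure of {F} across the fragments never reaches {B}, so F → B cannot be enforced without a join — not preserved.

lossless but not dependency-preserving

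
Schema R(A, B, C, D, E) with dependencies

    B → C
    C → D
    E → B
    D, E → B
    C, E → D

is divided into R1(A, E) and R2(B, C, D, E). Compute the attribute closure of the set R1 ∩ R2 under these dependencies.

B, C, D, E

R1 ∩ R2 = {E}.
E → B applies, adding B
B → C applies, adding C
C → D applies, adding D
Closure: {B, C, D, E}.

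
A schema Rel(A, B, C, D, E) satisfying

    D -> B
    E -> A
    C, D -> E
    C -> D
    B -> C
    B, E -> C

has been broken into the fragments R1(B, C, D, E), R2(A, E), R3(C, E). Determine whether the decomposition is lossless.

Yes

Chase test. Columns are A, B, C, D, E; row i has aⱼ where attribute j ∈ Ri, else bᵢⱼ.
Initial tableau (one row per fragment):
  row 1: b11 a2 a3 a4 a5
  row 2: a1 b22 b23 b24 a5
  row 3: b31 b32 a3 b34 a5
Rows 1 and 2 agree on E; apply E→A and equate their A entries.
Rows 1 and 3 agree on E; apply E→A and equate their A entries.
Rows 1 and 3 agree on C; apply C→D and equate their D entries.
Rows 1 and 3 agree on D; apply D→B and equate their B entries.
Row 1 is now all distinguished symbols — the join is lossless.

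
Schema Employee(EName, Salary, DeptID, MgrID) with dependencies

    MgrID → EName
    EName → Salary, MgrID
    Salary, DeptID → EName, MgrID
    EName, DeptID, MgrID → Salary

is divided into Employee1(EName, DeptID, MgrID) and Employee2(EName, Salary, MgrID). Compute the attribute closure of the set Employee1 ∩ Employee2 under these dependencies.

EName, Salary, MgrID

Employee1 ∩ Employee2 = {EName, MgrID}.
EName → Salary, MgrID applies, adding Salary
Closure: {EName, Salary, MgrID}.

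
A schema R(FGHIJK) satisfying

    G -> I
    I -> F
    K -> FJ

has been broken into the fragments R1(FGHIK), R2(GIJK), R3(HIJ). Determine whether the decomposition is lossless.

Yes

Chase test. Columns are FGHIJK; row i has aⱼ where attribute j ∈ Ri, else bᵢⱼ.
Initial tableau (one row per fragment):
  row 1: a1 a2 a3 a4 b15 a6
  row 2: b21 a2 b23 a4 a5 a6
  row 3: b31 b32 a3 a4 a5 b36
Rows 1 and 2 agree on I; apply I→F and equate their F entries.
Rows 1 and 3 agree on I; apply I→F and equate their F entries.
Rows 1 and 2 agree on K; apply K→FJ and equate their FJ entries.
Row 1 is now all distinguished symbols — the join is lossless.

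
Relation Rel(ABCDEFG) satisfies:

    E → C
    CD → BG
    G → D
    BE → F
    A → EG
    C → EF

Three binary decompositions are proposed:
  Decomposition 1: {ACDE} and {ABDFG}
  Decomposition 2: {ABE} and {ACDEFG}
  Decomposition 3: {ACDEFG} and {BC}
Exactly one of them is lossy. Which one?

Decomposition 3

Decomposition 1: common = {AD}, closure = {ABCDEFG} → lossless.
Decomposition 2: common = {AE}, closure = {ABCDEFG} → lossless.
Decomposition 3: common = {C}, closure = {CEF} → lossy.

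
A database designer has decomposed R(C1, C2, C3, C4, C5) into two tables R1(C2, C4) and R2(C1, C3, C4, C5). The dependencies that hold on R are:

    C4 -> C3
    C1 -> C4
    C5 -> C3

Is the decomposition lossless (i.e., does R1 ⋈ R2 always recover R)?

No

Common attributes: R1 ∩ R2 = {C4}.
Closure of {C4}: C4 → C3 applies, adding C3. So (C4)⁺ = {C3, C4}.
The closure contains neither all of R1 = {C2, C4} nor all of R2 = {C1, C3, C4, C5}, so the common attributes are not a superkey of either fragment. The join is lossy.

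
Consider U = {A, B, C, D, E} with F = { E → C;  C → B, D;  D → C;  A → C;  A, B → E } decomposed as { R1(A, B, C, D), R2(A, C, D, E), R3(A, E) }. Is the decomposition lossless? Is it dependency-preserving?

Lossless test (chase): Rows 2 and 3 agree on E; apply E→C and equate their C entries. Rows 1 and 2 agree on C; apply C→B, D and equate their B, D entries. Rows 1 and 3 agree on C; apply C→B, D and equate their B, D entries. Rows 1 and 2 agree on A, B; apply A, B→E and equate their E entries. Row 1 is now all distinguished symbols — the join is lossless.
Dependency preservation: A, B → E is not contained in any single fragment, but the restricted closure of its left-hand side across the fragments still reaches the right-hand side; the remaining FDs each lie inside some fragment. All dependencies are preserved.

lossless and dependency-preserving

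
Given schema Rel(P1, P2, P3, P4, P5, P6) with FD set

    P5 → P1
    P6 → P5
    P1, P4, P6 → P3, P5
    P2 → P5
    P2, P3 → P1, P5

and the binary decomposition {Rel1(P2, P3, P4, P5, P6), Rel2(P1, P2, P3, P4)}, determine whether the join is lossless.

Common attributes: Rel1 ∩ Rel2 = {P2, P3, P4}.
Closure of {P2, P3, P4}: P2 → P5 applies, adding P5; P2, P3 → P1, P5 applies, adding P1. So (P2, P3, P4)⁺ = {P1, P2, P3, P4, P5}.
This closure contains every attribute of Rel2, so Rel1 ∩ Rel2 → Rel2. The join is lossless.

Yes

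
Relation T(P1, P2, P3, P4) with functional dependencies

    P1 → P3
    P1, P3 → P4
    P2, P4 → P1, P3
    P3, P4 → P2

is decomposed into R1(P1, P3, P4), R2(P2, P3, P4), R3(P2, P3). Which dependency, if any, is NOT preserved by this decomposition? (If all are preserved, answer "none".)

none

P1 → P3 lies within R1.
P1, P3 → P4 lies within R1.
P2, P4 → P1, P3: restricted closure across fragments reaches P1, P3.
P3, P4 → P2 lies within R2.
Every dependency is enforceable on the fragments, so the decomposition is dependency-preserving.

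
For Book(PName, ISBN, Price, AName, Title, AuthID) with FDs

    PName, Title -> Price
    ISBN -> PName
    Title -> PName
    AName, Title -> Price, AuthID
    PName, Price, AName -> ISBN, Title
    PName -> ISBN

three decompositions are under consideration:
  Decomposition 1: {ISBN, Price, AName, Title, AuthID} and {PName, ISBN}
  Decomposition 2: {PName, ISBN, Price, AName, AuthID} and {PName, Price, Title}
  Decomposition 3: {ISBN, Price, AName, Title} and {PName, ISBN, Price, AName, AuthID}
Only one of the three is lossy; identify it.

Decomposition 2

Decomposition 1: common = {ISBN}, closure = {PName, ISBN} → lossless.
Decomposition 2: common = {PName, Price}, closure = {PName, ISBN, Price} → lossy.
Decomposition 3: common = {ISBN, Price, AName}, closure = {PName, ISBN, Price, AName, Title, AuthID} → lossless.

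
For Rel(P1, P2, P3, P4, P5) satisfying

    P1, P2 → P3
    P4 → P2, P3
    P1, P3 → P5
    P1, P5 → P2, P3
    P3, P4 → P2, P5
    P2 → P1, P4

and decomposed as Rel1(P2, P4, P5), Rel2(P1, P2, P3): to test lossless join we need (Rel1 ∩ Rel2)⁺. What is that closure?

P1, P2, P3, P4, P5

Rel1 ∩ Rel2 = {P2}.
P2 → P1, P4 applies, adding P1, P4
P1, P2 → P3 applies, adding P3
P1, P3 → P5 applies, adding P5
Closure: {P1, P2, P3, P4, P5}.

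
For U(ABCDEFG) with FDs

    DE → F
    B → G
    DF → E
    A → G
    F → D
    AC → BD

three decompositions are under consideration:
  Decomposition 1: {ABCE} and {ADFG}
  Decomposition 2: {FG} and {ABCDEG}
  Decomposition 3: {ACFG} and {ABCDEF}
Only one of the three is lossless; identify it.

Decomposition 3

Decomposition 1: common = {A}, closure = {AG} → lossy.
Decomposition 2: common = {G}, closure = {G} → lossy.
Decomposition 3: common = {ACF}, closure = {ABCDEFG} → lossless.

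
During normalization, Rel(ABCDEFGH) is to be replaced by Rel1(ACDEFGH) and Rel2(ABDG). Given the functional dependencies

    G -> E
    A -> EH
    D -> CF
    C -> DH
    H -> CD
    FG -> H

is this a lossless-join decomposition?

Yes

Common attributes: Rel1 ∩ Rel2 = {ADG}.
Closure of {ADG}: G → E applies, adding E; A → EH applies, adding H; D → CF applies, adding CF. So (ADG)⁺ = {ACDEFGH}.
This closure contains every attribute of Rel1, so Rel1 ∩ Rel2 → Rel1. The join is lossless.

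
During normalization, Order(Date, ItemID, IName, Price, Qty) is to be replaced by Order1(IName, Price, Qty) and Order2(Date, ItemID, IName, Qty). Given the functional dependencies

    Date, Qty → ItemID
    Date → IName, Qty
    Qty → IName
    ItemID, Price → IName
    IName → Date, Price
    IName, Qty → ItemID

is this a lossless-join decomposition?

Common attributes: Order1 ∩ Order2 = {IName, Qty}.
Closure of {IName, Qty}: IName → Date, Price applies, adding Date, Price; IName, Qty → ItemID applies, adding ItemID. So (IName, Qty)⁺ = {Date, ItemID, IName, Price, Qty}.
This closure contains every attribute of Order1, so Order1 ∩ Order2 → Order1. The join is lossless.

Yes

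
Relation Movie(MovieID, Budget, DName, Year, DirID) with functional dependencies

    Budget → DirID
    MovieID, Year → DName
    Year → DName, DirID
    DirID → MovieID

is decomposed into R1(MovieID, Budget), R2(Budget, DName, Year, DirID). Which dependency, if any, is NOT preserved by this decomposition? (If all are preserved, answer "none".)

DirID → MovieID

Check DirID → MovieID: no single fragment contains all of {MovieID, DirID}, and the restricted closure of {DirID} across the fragments never reaches {MovieID}.
Budget → DirID is preserved.
MovieID, Year → DName is preserved.
Year → DName, DirID is preserved.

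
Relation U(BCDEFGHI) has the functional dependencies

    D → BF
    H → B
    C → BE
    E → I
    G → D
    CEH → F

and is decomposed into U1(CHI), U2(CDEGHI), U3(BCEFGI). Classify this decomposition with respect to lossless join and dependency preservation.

lossless but not dependency-preserving

Lossless test (chase): Rows 1 and 2 agree on H; apply H→B and equate their B entries. Rows 1 and 2 agree on C; apply C→BE and equate their BE entries. Rows 1 and 3 agree on C; apply C→BE and equate their BE entries. Rows 2 and 3 agree on G; apply G→D and equate their D entries. Rows 1 and 2 agree on CEH; apply CEH→F and equate their F entries. Rows 2 and 3 agree on D; apply D→BF and equate their BF entries. Row 2 is now all distinguished symbols — the join is lossless.
Dependency preservation: the restricted closure of {D} across the fragments never reaches {BF}, so D → BF cannot be enforced without a join — not preserved.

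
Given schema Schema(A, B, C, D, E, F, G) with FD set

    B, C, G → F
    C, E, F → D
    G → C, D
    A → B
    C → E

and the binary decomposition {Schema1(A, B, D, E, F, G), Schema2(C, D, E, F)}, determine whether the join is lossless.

Common attributes: Schema1 ∩ Schema2 = {D, E, F}.
No dependency enlarges {D, E, F}, so (D, E, F)⁺ = {D, E, F}.
The closure contains neither all of Schema1 = {A, B, D, E, F, G} nor all of Schema2 = {C, D, E, F}, so the common attributes are not a superkey of either fragment. The join is lossy.

No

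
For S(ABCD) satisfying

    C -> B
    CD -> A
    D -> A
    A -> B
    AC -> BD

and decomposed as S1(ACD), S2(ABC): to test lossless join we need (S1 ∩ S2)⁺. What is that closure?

ABCD

S1 ∩ S2 = {AC}.
C → B applies, adding B
AC → BD applies, adding D
Closure: {ABCD}.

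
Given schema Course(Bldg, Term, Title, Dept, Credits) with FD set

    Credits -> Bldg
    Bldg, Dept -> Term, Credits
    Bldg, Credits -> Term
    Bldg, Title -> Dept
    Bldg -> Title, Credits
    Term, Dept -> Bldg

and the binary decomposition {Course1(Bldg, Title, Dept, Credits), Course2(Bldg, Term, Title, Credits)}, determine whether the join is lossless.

Yes

Common attributes: Course1 ∩ Course2 = {Bldg, Title, Credits}.
Closure of {Bldg, Title, Credits}: Bldg, Credits → Term applies, adding Term; Bldg, Title → Dept applies, adding Dept. So (Bldg, Title, Credits)⁺ = {Bldg, Term, Title, Dept, Credits}.
This closure contains every attribute of Course1, so Course1 ∩ Course2 → Course1. The join is lossless.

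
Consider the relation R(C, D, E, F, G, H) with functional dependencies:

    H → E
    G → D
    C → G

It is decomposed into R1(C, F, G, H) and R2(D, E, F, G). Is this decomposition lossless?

Common attributes: R1 ∩ R2 = {F, G}.
Closure of {F, G}: G → D applies, adding D. So (F, G)⁺ = {D, F, G}.
The closure contains neither all of R1 = {C, F, G, H} nor all of R2 = {D, E, F, G}, so the common attributes are not a superkey of either fragment. The join is lossy.

No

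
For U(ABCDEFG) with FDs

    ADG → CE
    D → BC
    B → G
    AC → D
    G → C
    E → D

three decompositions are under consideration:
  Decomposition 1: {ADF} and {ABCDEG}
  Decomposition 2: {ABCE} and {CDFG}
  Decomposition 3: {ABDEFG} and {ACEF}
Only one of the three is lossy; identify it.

Decomposition 1: common = {AD}, closure = {ABCDEG} → lossless.
Decomposition 2: common = {C}, closure = {C} → lossy.
Decomposition 3: common = {AEF}, closure = {ABCDEFG} → lossless.

Decomposition 2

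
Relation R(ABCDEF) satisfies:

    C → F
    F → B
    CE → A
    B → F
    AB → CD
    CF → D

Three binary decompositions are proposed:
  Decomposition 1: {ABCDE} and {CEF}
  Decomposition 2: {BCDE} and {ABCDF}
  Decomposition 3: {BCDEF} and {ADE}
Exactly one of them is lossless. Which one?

Decomposition 1: common = {CE}, closure = {ABCDEF} → lossless.
Decomposition 2: common = {BCD}, closure = {BCDF} → lossy.
Decomposition 3: common = {DE}, closure = {DE} → lossy.

Decomposition 1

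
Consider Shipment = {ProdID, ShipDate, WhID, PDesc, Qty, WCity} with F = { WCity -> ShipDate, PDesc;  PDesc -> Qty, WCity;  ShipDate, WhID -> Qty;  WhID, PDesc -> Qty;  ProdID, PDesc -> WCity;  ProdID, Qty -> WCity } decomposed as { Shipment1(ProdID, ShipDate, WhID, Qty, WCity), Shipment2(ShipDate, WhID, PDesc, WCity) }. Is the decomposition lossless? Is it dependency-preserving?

lossless and dependency-preserving

Lossless test: (ShipDate, WhID, WCity)⁺ = {ShipDate, WhID, PDesc, Qty, WCity}, which contains all of one fragment — lossless.
Dependency preservation: PDesc → Qty, WCity; WhID, PDesc → Qty; ProdID, PDesc → WCity are not contained in any single fragment, but the restricted closure of each left-hand side across the fragments still reaches the right-hand side; the remaining FDs each lie inside some fragment. All dependencies are preserved.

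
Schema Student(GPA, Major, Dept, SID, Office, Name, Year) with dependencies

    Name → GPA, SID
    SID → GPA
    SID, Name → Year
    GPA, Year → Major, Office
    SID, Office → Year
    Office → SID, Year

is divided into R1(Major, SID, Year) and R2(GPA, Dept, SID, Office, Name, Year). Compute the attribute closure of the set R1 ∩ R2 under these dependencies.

GPA, Major, SID, Office, Year

R1 ∩ R2 = {SID, Year}.
SID → GPA applies, adding GPA
GPA, Year → Major, Office applies, adding Major, Office
Closure: {GPA, Major, SID, Office, Year}.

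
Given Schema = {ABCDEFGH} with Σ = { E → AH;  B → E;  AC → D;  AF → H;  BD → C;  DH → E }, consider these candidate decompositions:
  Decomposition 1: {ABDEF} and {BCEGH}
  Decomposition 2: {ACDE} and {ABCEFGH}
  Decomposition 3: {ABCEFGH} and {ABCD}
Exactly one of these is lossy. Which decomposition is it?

Decomposition 1: common = {BE}, closure = {ABEH} → lossy.
Decomposition 2: common = {ACE}, closure = {ACDEH} → lossless.
Decomposition 3: common = {ABC}, closure = {ABCDEH} → lossless.

Decomposition 1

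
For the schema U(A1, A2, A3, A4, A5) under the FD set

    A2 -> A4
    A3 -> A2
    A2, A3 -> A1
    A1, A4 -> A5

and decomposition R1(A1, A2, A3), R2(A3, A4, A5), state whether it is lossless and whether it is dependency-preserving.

Lossless test: (A3)⁺ = {A1, A2, A3, A4, A5}, which contains all of one fragment — lossless.
Dependency preservation: the restricted closure of {A2} across the fragments never reaches {A4}, so A2 → A4 cannot be enforced without a join — not preserved.

lossless but not dependency-preserving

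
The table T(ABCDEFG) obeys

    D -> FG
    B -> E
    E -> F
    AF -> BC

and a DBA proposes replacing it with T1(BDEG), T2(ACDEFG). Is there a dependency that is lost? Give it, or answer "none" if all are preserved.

Check AF → BC: no single fragment contains all of {ABCF}, and the restricted closure of {AF} across the fragments never reaches {BC}.
D → FG is preserved.
B → E is preserved.
E → F is preserved.

AF -> BC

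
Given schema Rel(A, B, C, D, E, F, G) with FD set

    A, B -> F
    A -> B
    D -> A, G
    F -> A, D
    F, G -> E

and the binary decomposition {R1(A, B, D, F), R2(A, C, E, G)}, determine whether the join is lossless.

Yes

Common attributes: R1 ∩ R2 = {A}.
Closure of {A}: A → B applies, adding B; A, B → F applies, adding F; F → A, D applies, adding D; D → A, G applies, adding G; F, G → E applies, adding E. So (A)⁺ = {A, B, D, E, F, G}.
This closure contains every attribute of R1, so R1 ∩ R2 → R1. The join is lossless.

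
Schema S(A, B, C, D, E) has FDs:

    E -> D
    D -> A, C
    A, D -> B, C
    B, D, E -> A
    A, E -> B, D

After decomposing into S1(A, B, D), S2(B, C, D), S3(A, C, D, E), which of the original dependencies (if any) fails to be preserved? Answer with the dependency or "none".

E → D lies within S3.
D → A, C lies within S3.
A, D → B, C: restricted closure across fragments reaches B, C.
B, D, E → A: restricted closure across fragments reaches A.
A, E → B, D: restricted closure across fragments reaches B, D.
Every dependency is enforceable on the fragments, so the decomposition is dependency-preserving.

none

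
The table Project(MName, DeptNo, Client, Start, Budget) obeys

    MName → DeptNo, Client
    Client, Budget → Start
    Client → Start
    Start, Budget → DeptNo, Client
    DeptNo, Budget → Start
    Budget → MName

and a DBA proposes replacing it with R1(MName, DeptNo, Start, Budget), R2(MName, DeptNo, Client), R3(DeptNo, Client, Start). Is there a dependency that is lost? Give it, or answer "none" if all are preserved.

MName → DeptNo, Client lies within R2.
Client, Budget → Start: restricted closure across fragments reaches Start.
Client → Start lies within R3.
Start, Budget → DeptNo, Client: restricted closure across fragments reaches DeptNo, Client.
DeptNo, Budget → Start lies within R1.
Budget → MName lies within R1.
Every dependency is enforceable on the fragments, so the decomposition is dependency-preserving.

none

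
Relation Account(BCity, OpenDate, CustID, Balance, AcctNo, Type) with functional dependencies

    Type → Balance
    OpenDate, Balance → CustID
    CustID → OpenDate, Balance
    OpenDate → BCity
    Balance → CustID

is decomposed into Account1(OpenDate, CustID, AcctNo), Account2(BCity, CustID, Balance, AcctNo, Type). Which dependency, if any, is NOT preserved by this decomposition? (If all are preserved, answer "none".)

OpenDate → BCity

Check OpenDate → BCity: no single fragment contains all of {BCity, OpenDate}, and the restricted closure of {OpenDate} across the fragments never reaches {BCity}.
Type → Balance is preserved.
OpenDate, Balance → CustID is preserved.
CustID → OpenDate, Balance is preserved.
Balance → CustID is preserved.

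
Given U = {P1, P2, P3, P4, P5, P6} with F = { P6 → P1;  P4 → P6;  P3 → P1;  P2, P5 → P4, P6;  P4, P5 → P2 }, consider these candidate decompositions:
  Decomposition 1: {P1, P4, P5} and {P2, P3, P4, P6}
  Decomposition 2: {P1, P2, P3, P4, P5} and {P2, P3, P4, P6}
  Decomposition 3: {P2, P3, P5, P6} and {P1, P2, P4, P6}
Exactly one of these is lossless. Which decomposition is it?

Decomposition 1: common = {P4}, closure = {P1, P4, P6} → lossy.
Decomposition 2: common = {P2, P3, P4}, closure = {P1, P2, P3, P4, P6} → lossless.
Decomposition 3: common = {P2, P6}, closure = {P1, P2, P6} → lossy.

Decomposition 2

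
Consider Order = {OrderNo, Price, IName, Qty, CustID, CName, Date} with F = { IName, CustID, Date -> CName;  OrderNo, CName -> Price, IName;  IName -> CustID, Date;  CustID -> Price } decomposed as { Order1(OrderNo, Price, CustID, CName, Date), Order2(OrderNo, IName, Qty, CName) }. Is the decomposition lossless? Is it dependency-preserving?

Lossless test: (OrderNo, CName)⁺ = {OrderNo, Price, IName, CustID, CName, Date}, which contains all of one fragment — lossless.
Dependency preservation: the restricted closure of {IName} across the fragments never reaches {CustID, Date}, so IName → CustID, Date cannot be enforced without a join — not preserved.

lossless but not dependency-preserving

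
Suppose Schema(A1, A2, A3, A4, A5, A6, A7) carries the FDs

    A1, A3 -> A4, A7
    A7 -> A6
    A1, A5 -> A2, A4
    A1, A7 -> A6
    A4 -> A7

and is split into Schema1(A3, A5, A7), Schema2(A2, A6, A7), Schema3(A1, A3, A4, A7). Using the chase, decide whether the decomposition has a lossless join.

Chase test. Columns are A1, A2, A3, A4, A5, A6, A7; row i has aⱼ where attribute j ∈ Schemai, else bᵢⱼ.
Initial tableau (one row per fragment):
  row 1: b11 b12 a3 b14 a5 b16 a7
  row 2: b21 a2 b23 b24 b25 a6 a7
  row 3: a1 b32 a3 a4 b35 b36 a7
Rows 1 and 2 agree on A7; apply A7→A6 and equate their A6 entries.
Rows 1 and 3 agree on A7; apply A7→A6 and equate their A6 entries.
No row becomes fully distinguished — the join is lossy.

No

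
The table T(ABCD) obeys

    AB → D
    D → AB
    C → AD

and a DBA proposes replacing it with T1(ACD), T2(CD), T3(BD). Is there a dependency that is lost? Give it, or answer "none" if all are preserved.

AB → D

Check AB → D: no single fragment contains all of {ABD}, and the restricted closure of {AB} across the fragments never reaches {D}.
D → AB is preserved.
C → AD is preserved.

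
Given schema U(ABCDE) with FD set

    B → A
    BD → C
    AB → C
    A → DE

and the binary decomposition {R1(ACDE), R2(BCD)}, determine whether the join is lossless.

No

Common attributes: R1 ∩ R2 = {CD}.
No dependency enlarges {CD}, so (CD)⁺ = {CD}.
The closure contains neither all of R1 = {ACDE} nor all of R2 = {BCD}, so the common attributes are not a superkey of either fragment. The join is lossy.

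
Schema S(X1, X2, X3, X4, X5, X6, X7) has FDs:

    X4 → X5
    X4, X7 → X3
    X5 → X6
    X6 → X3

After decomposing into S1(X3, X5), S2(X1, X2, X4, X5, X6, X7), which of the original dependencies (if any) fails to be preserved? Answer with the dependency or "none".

X6 → X3

Check X6 → X3: no single fragment contains all of {X3, X6}, and the restricted closure of {X6} across the fragments never reaches {X3}.
X4 → X5 is preserved.
X4, X7 → X3 is preserved.
X5 → X6 is preserved.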